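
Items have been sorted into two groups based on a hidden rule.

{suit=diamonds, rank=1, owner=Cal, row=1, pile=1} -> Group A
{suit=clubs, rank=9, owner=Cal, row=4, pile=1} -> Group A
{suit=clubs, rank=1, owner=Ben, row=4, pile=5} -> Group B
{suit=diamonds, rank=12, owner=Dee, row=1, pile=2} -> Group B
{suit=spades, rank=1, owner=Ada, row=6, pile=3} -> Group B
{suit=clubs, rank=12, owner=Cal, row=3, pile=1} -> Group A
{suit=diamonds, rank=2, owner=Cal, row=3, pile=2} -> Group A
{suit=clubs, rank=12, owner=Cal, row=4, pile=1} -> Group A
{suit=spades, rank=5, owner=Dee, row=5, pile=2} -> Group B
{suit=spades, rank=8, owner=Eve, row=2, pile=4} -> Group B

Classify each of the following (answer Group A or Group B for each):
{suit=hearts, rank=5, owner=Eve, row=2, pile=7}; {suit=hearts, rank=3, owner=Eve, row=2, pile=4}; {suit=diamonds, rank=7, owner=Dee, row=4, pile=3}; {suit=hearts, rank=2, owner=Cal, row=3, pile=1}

A rule that fits every label: owner is Cal — true of each 'Group A' example, false of each 'Group B' one.
{suit=hearts, rank=5, owner=Eve, row=2, pile=7}: owner is Eve — does not pass, so Group B. {suit=hearts, rank=3, owner=Eve, row=2, pile=4}: owner is Eve — does not pass, so Group B. {suit=diamonds, rank=7, owner=Dee, row=4, pile=3}: owner is Dee — does not pass, so Group B. {suit=hearts, rank=2, owner=Cal, row=3, pile=1}: owner is Cal — fits, so Group A.

Group B, Group B, Group B, Group A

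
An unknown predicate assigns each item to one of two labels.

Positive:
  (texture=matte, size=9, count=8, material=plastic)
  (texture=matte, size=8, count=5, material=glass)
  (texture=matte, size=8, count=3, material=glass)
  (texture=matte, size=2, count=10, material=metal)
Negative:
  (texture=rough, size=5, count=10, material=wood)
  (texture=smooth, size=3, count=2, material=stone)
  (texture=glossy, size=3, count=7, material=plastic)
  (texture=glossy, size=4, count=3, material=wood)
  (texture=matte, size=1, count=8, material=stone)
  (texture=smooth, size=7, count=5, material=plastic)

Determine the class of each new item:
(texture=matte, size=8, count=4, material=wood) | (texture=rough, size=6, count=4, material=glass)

The pattern is that an item is 'Positive' exactly when: texture is matte AND size ≥ 2.
(texture=matte, size=8, count=4, material=wood) — texture is matte, size = 8, hence Positive. (texture=rough, size=6, count=4, material=glass) — texture is rough, size = 6, hence Negative.

Positive, Negative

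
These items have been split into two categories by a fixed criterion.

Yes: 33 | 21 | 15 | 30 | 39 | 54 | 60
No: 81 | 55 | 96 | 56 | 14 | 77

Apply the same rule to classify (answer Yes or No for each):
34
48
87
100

No, Yes, No, No

The rule appears to be: multiple of 3 AND at most 60.
34: No (34 = 3·11 + 1, 34 ≤ 60). 48: Yes (48 = 3·16, 48 ≤ 60). 87: No (87 = 3·29, 87 > 60). 100: No (100 = 3·33 + 1, 100 > 60).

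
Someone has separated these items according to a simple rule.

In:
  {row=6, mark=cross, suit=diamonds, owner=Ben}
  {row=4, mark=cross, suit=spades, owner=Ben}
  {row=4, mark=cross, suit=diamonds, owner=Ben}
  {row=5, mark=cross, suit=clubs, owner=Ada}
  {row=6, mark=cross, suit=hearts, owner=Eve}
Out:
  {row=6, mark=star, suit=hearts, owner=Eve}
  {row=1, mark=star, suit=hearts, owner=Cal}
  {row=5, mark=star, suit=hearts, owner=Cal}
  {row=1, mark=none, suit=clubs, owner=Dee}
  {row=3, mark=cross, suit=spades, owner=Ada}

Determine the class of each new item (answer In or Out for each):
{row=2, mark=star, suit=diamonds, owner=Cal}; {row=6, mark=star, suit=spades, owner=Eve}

Out, Out

Rule: mark is cross AND row ≥ 4. This holds for each 'In' example and fails for each 'Out' one.
Out: {row=2, mark=star, suit=diamonds, owner=Cal}, since mark is star, row = 2.
Out: {row=6, mark=star, suit=spades, owner=Eve}, since mark is star, row = 6.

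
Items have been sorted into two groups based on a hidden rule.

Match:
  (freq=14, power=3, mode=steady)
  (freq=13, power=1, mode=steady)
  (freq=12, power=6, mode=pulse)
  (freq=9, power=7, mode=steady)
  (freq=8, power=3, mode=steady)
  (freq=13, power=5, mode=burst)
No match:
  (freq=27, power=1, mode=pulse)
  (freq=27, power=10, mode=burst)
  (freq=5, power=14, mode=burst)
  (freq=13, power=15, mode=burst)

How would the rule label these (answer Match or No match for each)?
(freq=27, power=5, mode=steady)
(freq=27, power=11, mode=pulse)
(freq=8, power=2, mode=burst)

No match, No match, Match

Every 'Match' example satisfies: power ≤ 7 AND freq ≤ 14. None of the 'No match' examples do.
(freq=27, power=5, mode=steady) — power = 5, freq = 27, hence No match. (freq=27, power=11, mode=pulse) — power = 11, freq = 27, hence No match. (freq=8, power=2, mode=burst) — power = 2, freq = 8, hence Match.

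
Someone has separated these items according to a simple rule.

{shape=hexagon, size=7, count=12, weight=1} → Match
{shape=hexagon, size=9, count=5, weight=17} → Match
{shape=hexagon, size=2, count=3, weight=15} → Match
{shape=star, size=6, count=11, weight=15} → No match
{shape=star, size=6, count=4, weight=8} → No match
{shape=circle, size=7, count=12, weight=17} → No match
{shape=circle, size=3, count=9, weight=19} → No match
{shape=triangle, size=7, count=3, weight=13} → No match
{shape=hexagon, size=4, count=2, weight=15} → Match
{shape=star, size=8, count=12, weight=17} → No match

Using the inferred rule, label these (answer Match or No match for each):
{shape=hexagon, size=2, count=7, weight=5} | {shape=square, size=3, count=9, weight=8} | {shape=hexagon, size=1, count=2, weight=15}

Match, No match, Match

The pattern is that an item is 'Match' exactly when: shape is hexagon.
{shape=hexagon, size=2, count=7, weight=5}: shape is hexagon, qualifies → Match. {shape=square, size=3, count=9, weight=8}: shape is square, lacks this property → No match. {shape=hexagon, size=1, count=2, weight=15}: shape is hexagon, qualifies → Match.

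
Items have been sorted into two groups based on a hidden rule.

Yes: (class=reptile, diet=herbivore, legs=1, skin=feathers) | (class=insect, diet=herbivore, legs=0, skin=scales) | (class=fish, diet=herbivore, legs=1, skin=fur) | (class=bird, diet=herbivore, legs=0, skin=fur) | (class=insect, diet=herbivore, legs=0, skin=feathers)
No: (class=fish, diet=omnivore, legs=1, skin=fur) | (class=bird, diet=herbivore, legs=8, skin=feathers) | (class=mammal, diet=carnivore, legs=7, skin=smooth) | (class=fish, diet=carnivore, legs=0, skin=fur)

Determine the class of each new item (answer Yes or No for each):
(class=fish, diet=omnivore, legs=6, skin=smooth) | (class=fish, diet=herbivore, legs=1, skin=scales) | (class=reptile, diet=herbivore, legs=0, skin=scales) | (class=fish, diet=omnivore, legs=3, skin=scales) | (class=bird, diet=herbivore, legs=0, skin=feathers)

The distinguishing property — diet is herbivore AND legs ≤ 1 — holds for all the 'Yes' cases and none of the 'No' cases.
(class=fish, diet=omnivore, legs=6, skin=smooth) → diet is omnivore, legs = 6 → No. (class=fish, diet=herbivore, legs=1, skin=scales) → diet is herbivore, legs = 1 → Yes. (class=reptile, diet=herbivore, legs=0, skin=scales) → diet is herbivore, legs = 0 → Yes. (class=fish, diet=omnivore, legs=3, skin=scales) → diet is omnivore, legs = 3 → No. (class=bird, diet=herbivore, legs=0, skin=feathers) → diet is herbivore, legs = 0 → Yes.

No, Yes, Yes, No, Yes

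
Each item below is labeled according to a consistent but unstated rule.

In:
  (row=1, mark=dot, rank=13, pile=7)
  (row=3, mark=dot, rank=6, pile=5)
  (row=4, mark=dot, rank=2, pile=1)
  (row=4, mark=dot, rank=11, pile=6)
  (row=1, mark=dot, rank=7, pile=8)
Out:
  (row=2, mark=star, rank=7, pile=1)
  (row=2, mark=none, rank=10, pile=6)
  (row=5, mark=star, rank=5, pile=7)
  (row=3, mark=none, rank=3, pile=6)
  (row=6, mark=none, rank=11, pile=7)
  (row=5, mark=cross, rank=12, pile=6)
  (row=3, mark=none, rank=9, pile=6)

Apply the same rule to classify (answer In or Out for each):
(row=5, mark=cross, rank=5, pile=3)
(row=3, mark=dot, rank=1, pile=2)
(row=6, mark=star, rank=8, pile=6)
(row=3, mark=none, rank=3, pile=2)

Out, In, Out, Out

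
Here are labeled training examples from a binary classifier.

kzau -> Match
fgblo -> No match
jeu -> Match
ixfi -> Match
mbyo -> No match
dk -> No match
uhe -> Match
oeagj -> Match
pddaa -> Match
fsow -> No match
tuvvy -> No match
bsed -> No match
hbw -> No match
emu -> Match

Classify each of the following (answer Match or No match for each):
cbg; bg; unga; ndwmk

Rule: has ≥ 2 vowels. This holds for each 'Match' example and fails for each 'No match' one.
cbg — 0 vowels, hence No match. bg — 0 vowels, hence No match. unga — 2 vowels, hence Match. ndwmk — 0 vowels, hence No match.

No match, No match, Match, No match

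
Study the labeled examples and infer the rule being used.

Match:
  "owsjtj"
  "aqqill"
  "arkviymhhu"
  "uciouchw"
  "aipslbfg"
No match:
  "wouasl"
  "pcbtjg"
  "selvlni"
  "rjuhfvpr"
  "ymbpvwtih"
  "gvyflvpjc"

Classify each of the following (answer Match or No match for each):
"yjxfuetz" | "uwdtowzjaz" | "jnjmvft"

The simplest hypothesis consistent with all the labels is: starts with a vowel.
"yjxfuetz": No match (starts with 'y').
"uwdtowzjaz": Match (starts with 'u').
"jnjmvft": No match (starts with 'j').

No match, Match, No match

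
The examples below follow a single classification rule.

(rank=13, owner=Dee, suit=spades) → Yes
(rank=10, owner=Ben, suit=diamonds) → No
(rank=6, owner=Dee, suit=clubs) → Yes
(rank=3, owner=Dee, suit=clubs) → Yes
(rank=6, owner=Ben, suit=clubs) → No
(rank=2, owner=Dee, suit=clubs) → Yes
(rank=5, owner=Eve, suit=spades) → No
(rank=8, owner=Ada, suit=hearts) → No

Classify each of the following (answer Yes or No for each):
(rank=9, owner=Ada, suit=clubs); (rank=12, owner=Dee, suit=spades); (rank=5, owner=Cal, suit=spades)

Comparing the two groups points to one rule — owner is Dee.
(rank=9, owner=Ada, suit=clubs) — owner is Ada, hence No. (rank=12, owner=Dee, suit=spades) — owner is Dee, hence Yes. (rank=5, owner=Cal, suit=spades) — owner is Cal, hence No.

No, Yes, No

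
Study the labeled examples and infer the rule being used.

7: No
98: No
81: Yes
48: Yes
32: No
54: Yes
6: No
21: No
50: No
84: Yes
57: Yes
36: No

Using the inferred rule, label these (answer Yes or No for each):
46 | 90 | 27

No, Yes, No

One predicate separates the groups cleanly: multiple of 3 AND at least 48.
46 → 46 = 3·15 + 1, 46 < 48 → No.
90 → 90 = 3·30, 90 ≥ 48 → Yes.
27 → 27 = 3·9, 27 < 48 → No.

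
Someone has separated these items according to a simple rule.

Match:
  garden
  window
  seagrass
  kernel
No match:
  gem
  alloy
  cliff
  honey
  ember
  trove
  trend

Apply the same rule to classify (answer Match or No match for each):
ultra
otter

The pattern is that an item is 'Match' exactly when: even length.
No match: ultra, since length 5.
No match: otter, since length 5.

No match, No match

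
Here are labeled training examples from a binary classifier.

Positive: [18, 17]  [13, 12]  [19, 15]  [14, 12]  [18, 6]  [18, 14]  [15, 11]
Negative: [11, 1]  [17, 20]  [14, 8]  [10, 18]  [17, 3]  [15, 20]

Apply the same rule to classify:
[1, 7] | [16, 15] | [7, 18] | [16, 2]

Negative, Positive, Negative, Negative

The distinguishing property — first > second AND sum ≥ 24 — holds for all the 'Positive' cases and none of the 'Negative' cases.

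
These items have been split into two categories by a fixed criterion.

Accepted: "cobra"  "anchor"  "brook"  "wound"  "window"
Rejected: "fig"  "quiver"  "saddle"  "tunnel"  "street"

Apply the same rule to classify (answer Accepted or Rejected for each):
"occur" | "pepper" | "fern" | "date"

Accepted, Rejected, Rejected, Rejected

Comparing the two groups points to one rule — contains 'o'.
Accepted: "occur", since has 'o'. Rejected: "pepper", since no 'o'. Rejected: "fern", since no 'o'. Rejected: "date", since no 'o'.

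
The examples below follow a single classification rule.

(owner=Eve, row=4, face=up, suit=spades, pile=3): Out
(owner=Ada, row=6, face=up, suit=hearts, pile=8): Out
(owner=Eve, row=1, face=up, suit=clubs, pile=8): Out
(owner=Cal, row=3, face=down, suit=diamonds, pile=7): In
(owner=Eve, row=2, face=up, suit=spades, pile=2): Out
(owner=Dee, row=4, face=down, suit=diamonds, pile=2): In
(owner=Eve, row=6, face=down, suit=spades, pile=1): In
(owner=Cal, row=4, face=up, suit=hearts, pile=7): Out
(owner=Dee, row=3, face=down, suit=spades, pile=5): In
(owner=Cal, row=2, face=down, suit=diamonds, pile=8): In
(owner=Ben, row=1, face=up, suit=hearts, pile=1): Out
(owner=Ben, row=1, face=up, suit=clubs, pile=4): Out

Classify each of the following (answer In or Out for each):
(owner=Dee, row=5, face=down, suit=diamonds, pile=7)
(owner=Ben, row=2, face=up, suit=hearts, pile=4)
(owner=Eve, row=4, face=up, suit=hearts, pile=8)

In, Out, Out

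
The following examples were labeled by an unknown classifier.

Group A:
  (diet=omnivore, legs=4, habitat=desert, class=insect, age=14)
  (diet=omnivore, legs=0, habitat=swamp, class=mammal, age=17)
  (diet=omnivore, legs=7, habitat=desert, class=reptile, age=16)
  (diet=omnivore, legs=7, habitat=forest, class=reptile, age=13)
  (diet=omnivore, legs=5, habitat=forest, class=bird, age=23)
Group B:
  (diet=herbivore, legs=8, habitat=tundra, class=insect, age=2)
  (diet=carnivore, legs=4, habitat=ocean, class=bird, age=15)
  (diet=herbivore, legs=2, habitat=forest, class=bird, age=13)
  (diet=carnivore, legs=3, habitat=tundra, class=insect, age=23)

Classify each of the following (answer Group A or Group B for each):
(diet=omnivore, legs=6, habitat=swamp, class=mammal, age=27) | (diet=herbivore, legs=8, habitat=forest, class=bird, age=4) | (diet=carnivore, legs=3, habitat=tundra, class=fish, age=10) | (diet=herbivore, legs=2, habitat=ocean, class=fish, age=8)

The distinguishing property — diet is omnivore — holds for all the 'Group A' cases and none of the 'Group B' cases.
(diet=omnivore, legs=6, habitat=swamp, class=mammal, age=27) → diet is omnivore → Group A.
(diet=herbivore, legs=8, habitat=forest, class=bird, age=4) → diet is herbivore → Group B.
(diet=carnivore, legs=3, habitat=tundra, class=fish, age=10) → diet is carnivore → Group B.
(diet=herbivore, legs=2, habitat=ocean, class=fish, age=8) → diet is herbivore → Group B.

Group A, Group B, Group B, Group B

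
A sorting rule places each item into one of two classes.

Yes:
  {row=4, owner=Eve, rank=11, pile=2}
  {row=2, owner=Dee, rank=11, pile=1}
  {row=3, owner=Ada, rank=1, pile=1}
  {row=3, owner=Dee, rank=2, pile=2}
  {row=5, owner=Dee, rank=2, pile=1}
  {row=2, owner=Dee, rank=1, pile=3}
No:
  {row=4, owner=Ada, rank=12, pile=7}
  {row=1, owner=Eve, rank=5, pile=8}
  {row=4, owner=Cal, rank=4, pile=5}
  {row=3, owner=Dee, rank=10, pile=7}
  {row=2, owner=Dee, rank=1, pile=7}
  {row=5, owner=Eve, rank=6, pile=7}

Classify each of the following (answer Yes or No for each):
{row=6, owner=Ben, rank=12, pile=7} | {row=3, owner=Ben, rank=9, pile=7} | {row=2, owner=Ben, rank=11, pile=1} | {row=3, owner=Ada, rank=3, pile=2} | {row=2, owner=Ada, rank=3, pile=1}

No, No, Yes, Yes, Yes

The classifier is using: pile ≤ 3.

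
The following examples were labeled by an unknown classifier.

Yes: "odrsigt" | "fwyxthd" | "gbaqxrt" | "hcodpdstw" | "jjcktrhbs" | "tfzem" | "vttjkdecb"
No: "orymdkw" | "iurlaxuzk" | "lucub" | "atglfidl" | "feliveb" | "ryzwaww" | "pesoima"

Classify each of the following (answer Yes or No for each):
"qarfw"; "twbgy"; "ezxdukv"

No, Yes, No

The common property of the 'Yes' items is: odd length AND contains 't'. No 'No' item has it.
"qarfw" → length 5, no 't' → No.
"twbgy" → length 5, has 't' → Yes.
"ezxdukv" → length 7, no 't' → No.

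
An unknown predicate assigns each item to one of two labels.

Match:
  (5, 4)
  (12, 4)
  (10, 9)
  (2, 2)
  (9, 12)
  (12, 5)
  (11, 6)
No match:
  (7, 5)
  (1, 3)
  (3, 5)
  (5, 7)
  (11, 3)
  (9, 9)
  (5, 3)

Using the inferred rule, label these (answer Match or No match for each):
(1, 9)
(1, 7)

The distinguishing property — product is even — holds for all the 'Match' cases and none of the 'No match' cases.

No match, No match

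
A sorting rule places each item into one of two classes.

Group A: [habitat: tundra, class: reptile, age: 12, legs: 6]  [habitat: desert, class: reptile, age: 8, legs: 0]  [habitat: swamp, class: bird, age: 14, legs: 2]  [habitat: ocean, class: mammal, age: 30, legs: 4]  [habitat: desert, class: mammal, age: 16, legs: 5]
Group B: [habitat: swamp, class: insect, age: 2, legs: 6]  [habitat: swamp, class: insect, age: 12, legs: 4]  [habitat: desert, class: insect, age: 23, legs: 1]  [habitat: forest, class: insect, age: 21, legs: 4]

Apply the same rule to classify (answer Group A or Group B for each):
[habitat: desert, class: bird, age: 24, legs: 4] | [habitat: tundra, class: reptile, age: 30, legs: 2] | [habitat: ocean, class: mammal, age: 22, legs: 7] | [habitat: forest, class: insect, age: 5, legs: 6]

Group A, Group A, Group A, Group B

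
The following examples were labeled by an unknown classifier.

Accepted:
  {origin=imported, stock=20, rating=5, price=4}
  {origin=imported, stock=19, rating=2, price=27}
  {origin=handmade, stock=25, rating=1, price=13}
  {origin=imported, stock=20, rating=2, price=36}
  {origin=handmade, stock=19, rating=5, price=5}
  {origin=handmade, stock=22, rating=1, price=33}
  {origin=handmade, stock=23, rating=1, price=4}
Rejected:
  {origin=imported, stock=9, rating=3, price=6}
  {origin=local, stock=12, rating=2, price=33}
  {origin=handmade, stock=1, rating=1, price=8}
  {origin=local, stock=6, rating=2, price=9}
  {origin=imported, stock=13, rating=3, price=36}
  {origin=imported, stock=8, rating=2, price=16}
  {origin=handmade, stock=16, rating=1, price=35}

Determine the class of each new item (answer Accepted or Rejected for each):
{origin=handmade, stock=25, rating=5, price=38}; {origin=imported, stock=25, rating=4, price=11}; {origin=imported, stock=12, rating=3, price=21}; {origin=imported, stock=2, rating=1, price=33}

All 'Accepted' examples share one property — stock ≥ 19 — and every 'Rejected' example lacks it.
{origin=handmade, stock=25, rating=5, price=38} → stock = 25 → Accepted. {origin=imported, stock=25, rating=4, price=11} → stock = 25 → Accepted. {origin=imported, stock=12, rating=3, price=21} → stock = 12 → Rejected. {origin=imported, stock=2, rating=1, price=33} → stock = 2 → Rejected.

Accepted, Accepted, Rejected, Rejected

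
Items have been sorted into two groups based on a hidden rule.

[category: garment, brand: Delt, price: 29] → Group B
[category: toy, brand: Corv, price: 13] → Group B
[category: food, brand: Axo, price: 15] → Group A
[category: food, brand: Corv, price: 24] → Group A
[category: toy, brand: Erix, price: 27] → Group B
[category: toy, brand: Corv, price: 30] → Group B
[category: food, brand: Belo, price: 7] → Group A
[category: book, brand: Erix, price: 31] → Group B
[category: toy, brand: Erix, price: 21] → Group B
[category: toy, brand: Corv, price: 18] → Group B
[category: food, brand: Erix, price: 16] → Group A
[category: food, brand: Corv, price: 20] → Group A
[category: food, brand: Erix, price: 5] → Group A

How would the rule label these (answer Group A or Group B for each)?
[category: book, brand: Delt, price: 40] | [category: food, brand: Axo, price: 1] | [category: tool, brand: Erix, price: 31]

Group B, Group A, Group B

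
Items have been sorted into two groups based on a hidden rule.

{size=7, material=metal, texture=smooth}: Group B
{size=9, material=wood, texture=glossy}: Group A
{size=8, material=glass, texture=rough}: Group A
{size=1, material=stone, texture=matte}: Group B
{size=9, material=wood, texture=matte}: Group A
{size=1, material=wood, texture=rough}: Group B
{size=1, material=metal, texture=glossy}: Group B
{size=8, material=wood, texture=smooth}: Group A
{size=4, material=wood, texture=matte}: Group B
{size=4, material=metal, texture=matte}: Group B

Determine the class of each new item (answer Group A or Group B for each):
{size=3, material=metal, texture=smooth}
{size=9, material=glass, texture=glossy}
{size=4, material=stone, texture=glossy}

Every 'Group A' example satisfies: size ≥ 8. None of the 'Group B' examples do.
Group B: {size=3, material=metal, texture=smooth}, since size = 3.
Group A: {size=9, material=glass, texture=glossy}, since size = 9.
Group B: {size=4, material=stone, texture=glossy}, since size = 4.

Group B, Group A, Group B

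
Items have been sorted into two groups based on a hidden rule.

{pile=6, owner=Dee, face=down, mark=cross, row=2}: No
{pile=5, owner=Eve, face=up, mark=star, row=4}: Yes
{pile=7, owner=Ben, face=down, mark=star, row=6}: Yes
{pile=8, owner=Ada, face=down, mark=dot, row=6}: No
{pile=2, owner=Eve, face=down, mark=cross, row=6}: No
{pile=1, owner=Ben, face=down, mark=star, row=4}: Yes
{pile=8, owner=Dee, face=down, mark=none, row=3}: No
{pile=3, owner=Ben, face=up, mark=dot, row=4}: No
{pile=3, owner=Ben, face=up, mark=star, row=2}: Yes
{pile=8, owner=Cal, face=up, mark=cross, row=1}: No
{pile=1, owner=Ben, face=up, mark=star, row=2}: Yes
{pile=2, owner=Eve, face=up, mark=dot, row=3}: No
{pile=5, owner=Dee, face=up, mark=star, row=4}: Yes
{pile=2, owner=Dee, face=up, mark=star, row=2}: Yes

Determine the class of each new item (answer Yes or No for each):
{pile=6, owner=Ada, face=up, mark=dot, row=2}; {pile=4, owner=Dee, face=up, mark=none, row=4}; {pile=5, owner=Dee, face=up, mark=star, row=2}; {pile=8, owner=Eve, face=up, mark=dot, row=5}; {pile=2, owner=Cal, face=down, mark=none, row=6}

Every 'Yes' example satisfies: mark is star. None of the 'No' examples do.
{pile=6, owner=Ada, face=up, mark=dot, row=2}: mark is dot — doesn't qualify, so No.
{pile=4, owner=Dee, face=up, mark=none, row=4}: mark is none — doesn't qualify, so No.
{pile=5, owner=Dee, face=up, mark=star, row=2}: mark is star — checks out, so Yes.
{pile=8, owner=Eve, face=up, mark=dot, row=5}: mark is dot — doesn't qualify, so No.
{pile=2, owner=Cal, face=down, mark=none, row=6}: mark is none — doesn't qualify, so No.

No, No, Yes, No, No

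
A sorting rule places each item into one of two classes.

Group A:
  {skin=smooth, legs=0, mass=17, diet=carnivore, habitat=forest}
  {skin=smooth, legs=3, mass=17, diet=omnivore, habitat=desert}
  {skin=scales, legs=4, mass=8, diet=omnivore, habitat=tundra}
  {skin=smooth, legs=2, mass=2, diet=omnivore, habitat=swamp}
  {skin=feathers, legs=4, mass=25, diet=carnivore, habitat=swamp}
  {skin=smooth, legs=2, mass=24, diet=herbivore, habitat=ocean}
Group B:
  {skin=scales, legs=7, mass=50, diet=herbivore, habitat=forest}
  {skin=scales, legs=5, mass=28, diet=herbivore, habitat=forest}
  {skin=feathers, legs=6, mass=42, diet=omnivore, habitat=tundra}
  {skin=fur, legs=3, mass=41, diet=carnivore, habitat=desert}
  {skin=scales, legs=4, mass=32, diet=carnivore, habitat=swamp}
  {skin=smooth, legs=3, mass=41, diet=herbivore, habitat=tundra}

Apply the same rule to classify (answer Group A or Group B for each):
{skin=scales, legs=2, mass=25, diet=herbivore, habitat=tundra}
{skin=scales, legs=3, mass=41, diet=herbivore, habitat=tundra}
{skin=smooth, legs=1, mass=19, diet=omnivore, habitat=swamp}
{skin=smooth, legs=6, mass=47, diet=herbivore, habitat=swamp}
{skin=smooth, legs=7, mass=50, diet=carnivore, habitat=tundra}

Group A, Group B, Group A, Group B, Group B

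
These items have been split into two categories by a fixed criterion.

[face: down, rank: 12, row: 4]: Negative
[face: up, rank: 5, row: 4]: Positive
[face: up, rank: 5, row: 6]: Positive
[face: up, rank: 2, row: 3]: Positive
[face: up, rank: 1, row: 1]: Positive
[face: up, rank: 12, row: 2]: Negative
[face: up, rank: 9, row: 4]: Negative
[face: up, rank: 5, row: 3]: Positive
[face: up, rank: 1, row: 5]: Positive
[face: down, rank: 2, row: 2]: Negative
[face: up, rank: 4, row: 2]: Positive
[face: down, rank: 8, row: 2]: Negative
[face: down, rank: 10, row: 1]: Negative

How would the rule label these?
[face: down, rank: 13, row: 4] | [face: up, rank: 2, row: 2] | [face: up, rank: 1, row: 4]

The classifier is using: face is up AND rank ≤ 5.

Negative, Positive, Positive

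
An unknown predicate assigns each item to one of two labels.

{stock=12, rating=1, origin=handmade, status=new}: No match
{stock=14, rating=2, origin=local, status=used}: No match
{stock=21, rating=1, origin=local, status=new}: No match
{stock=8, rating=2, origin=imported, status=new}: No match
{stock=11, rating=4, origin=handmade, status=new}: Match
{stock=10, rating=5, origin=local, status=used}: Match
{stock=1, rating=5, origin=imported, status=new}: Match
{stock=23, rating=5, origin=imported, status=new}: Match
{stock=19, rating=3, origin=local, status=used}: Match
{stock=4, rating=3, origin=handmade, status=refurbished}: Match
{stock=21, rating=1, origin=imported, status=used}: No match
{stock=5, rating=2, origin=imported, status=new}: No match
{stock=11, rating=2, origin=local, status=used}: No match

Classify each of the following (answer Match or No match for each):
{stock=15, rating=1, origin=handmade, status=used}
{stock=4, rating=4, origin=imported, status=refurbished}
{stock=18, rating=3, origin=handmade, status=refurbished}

No match, Match, Match

Rule: rating ≥ 3. This holds for each 'Match' example and fails for each 'No match' one.
No match: {stock=15, rating=1, origin=handmade, status=used}, since rating = 1.
Match: {stock=4, rating=4, origin=imported, status=refurbished}, since rating = 4.
Match: {stock=18, rating=3, origin=handmade, status=refurbished}, since rating = 3.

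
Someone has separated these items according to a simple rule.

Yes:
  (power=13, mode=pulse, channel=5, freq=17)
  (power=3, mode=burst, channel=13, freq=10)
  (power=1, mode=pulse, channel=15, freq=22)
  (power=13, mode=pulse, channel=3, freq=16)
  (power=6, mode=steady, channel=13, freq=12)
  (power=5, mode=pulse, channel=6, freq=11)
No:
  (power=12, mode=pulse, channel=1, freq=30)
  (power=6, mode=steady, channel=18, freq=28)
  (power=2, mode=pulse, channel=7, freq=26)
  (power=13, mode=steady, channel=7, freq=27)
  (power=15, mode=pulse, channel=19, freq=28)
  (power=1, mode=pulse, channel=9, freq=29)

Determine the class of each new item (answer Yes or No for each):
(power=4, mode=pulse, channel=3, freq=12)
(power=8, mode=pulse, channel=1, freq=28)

The pattern is that an item is 'Yes' exactly when: freq ≤ 22.
Yes: (power=4, mode=pulse, channel=3, freq=12), since freq = 12.
No: (power=8, mode=pulse, channel=1, freq=28), since freq = 28.

Yes, No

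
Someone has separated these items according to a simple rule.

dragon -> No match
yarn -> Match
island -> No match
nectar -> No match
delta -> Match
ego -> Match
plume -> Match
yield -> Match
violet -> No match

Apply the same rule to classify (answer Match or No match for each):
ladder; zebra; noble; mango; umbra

No match, Match, Match, Match, Match

The rule appears to be: length ≤ 5.
ladder: length 6 — doesn't match, so No match.
zebra: length 5 — matches, so Match.
noble: length 5 — matches, so Match.
mango: length 5 — matches, so Match.
umbra: length 5 — matches, so Match.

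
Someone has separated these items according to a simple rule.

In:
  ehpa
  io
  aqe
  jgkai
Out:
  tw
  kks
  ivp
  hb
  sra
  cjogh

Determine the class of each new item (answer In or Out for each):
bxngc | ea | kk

Out, In, Out

All 'In' examples share one property — has ≥ 2 vowels — and every 'Out' example lacks it.
bxngc → 0 vowels → Out. ea → 2 vowels → In. kk → 0 vowels → Out.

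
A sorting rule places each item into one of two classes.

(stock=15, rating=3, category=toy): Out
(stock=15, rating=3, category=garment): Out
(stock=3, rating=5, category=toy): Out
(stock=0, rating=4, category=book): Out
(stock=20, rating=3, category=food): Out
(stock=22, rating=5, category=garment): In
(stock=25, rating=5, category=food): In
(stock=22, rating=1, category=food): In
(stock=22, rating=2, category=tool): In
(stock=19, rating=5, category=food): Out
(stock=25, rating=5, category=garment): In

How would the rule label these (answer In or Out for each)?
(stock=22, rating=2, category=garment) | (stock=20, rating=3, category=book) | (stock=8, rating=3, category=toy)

In, Out, Out

The common property of the 'In' items is: stock ≥ 22. No 'Out' item has it.
(stock=22, rating=2, category=garment) → stock = 22 → In. (stock=20, rating=3, category=book) → stock = 20 → Out. (stock=8, rating=3, category=toy) → stock = 8 → Out.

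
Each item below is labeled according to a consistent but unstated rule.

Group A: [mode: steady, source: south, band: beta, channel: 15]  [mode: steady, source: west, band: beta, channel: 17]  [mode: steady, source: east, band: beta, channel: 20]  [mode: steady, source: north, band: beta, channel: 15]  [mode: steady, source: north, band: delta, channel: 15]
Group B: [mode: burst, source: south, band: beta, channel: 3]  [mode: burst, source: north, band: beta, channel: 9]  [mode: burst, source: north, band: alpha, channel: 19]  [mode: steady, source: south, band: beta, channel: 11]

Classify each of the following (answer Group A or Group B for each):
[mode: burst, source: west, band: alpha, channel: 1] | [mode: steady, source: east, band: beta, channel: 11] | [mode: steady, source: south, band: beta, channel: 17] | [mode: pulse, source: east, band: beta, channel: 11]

Group B, Group B, Group A, Group B

'Group A' ⟺ mode is steady AND channel ≥ 15.
Group B: [mode: burst, source: west, band: alpha, channel: 1], since mode is burst, channel = 1.
Group B: [mode: steady, source: east, band: beta, channel: 11], since mode is steady, channel = 11.
Group A: [mode: steady, source: south, band: beta, channel: 17], since mode is steady, channel = 17.
Group B: [mode: pulse, source: east, band: beta, channel: 11], since mode is pulse, channel = 11.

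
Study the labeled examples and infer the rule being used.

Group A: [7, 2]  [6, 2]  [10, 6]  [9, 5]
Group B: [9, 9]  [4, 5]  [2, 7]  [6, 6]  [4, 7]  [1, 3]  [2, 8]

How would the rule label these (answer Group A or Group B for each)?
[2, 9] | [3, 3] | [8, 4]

Comparing the two groups points to one rule — first > second.
Group B: [2, 9], since 2 < 9.
Group B: [3, 3], since 3 = 3.
Group A: [8, 4], since 8 > 4.

Group B, Group B, Group A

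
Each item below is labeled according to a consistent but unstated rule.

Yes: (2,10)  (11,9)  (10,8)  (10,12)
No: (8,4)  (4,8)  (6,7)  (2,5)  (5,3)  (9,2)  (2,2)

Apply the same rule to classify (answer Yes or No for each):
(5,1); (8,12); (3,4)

Rule: max ≥ 10. This holds for each 'Yes' example and fails for each 'No' one.

No, Yes, No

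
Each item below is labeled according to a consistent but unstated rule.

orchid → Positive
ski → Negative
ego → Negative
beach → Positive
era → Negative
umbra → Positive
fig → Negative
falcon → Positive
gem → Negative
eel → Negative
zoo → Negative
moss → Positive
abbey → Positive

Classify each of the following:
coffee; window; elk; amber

Positive, Positive, Negative, Positive

All 'Positive' examples share one property — length ≥ 4 — and every 'Negative' example lacks it.
coffee → length 6 → Positive.
window → length 6 → Positive.
elk → length 3 → Negative.
amber → length 5 → Positive.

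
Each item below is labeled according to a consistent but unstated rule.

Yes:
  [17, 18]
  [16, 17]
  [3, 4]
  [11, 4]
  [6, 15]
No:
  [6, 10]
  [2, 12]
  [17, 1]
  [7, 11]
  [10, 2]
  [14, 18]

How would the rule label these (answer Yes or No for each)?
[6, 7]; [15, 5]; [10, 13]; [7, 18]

Every 'Yes' example satisfies: sum is odd. None of the 'No' examples do.
[6, 7] → 6+7 = 13 → Yes.
[15, 5] → 15+5 = 20 → No.
[10, 13] → 10+13 = 23 → Yes.
[7, 18] → 7+18 = 25 → Yes.

Yes, No, Yes, Yes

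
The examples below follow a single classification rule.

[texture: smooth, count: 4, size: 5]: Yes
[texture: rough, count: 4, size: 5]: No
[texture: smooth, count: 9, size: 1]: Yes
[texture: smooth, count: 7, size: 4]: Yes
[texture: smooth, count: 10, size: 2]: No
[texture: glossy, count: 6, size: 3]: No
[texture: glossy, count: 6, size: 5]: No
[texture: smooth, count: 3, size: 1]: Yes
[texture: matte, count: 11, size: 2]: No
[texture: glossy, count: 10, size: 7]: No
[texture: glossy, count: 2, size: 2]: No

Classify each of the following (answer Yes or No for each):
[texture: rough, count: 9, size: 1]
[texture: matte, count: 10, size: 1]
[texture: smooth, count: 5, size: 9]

No, No, Yes

All 'Yes' examples share one property — texture is smooth AND count ≤ 9 — and every 'No' example lacks it.
[texture: rough, count: 9, size: 1]: texture is rough, count = 9, does not fit → No.
[texture: matte, count: 10, size: 1]: texture is matte, count = 10, does not fit → No.
[texture: smooth, count: 5, size: 9]: texture is smooth, count = 5, meets the rule → Yes.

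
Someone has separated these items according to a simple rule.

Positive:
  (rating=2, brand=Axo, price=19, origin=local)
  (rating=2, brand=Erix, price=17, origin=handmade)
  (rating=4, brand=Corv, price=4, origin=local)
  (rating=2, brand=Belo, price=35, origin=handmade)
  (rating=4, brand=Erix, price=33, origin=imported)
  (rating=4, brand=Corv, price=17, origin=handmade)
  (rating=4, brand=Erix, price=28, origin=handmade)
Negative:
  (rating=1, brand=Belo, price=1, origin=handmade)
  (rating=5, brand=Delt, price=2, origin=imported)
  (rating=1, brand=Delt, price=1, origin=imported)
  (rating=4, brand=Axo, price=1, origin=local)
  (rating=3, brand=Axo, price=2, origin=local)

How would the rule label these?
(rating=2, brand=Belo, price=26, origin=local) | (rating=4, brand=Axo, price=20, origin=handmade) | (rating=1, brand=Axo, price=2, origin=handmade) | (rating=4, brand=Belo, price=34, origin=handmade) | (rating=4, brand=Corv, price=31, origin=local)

The simplest hypothesis consistent with all the labels is: price ≥ 4.
(rating=2, brand=Belo, price=26, origin=local): price = 26 — fits, so Positive. (rating=4, brand=Axo, price=20, origin=handmade): price = 20 — fits, so Positive. (rating=1, brand=Axo, price=2, origin=handmade): price = 2 — does not satisfy this, so Negative. (rating=4, brand=Belo, price=34, origin=handmade): price = 34 — fits, so Positive. (rating=4, brand=Corv, price=31, origin=local): price = 31 — fits, so Positive.

Positive, Positive, Negative, Positive, Positive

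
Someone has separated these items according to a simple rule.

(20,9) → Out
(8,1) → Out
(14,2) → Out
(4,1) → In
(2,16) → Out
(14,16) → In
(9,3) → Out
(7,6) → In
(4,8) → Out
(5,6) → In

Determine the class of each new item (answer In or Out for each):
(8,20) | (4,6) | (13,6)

Out, In, Out

The distinguishing property — |first − second| ≤ 3 — holds for all the 'In' cases and none of the 'Out' cases.
(8,20): |8−20| = 12 — does not pass, so Out.
(4,6): |4−6| = 2 — fits, so In.
(13,6): |13−6| = 7 — does not pass, so Out.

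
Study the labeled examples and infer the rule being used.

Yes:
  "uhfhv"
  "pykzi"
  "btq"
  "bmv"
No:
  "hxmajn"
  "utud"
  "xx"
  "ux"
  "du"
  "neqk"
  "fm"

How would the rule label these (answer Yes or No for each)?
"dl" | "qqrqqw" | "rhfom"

No, No, Yes

The common property of the 'Yes' items is: odd length. No 'No' item has it.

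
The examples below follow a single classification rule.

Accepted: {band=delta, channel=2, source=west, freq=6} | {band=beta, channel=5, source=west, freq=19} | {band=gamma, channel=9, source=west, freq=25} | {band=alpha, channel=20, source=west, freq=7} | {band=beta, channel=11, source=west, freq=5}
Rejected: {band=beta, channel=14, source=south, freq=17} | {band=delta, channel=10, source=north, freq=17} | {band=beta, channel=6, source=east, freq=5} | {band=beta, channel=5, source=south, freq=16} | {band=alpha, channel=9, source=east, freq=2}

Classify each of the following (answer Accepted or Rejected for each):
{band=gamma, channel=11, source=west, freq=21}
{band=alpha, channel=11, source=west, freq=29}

Accepted, Accepted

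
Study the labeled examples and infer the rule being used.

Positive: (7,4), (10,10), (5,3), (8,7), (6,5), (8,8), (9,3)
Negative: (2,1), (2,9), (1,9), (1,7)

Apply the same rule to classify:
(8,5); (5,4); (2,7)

Positive, Positive, Negative

The pattern is that an item is 'Positive' exactly when: first ≥ 3.
(8,5): Positive (first 8).
(5,4): Positive (first 5).
(2,7): Negative (first 2).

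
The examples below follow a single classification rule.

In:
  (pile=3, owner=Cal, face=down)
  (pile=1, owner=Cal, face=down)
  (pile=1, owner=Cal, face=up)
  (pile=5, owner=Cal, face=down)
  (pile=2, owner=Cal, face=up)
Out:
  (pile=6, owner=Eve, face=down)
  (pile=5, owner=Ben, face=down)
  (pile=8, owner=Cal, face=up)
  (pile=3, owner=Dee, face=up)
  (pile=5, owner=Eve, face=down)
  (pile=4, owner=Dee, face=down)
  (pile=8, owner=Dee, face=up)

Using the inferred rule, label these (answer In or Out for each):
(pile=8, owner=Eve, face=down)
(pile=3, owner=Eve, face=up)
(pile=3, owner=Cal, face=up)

The simplest hypothesis consistent with all the labels is: owner is Cal AND pile ≤ 5.
Out: (pile=8, owner=Eve, face=down), since owner is Eve, pile = 8. Out: (pile=3, owner=Eve, face=up), since owner is Eve, pile = 3. In: (pile=3, owner=Cal, face=up), since owner is Cal, pile = 3.

Out, Out, In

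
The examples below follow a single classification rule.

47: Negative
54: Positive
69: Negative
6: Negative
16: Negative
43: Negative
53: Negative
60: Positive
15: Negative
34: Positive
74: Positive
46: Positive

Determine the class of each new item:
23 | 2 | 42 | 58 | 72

A rule that fits every label: even AND at least 34 — true of each 'Positive' example, false of each 'Negative' one.
23: 23 is odd, 23 < 34 — doesn't match, so Negative. 2: 2 is even, 2 < 34 — doesn't match, so Negative. 42: 42 is even, 42 ≥ 34 — checks out, so Positive. 58: 58 is even, 58 ≥ 34 — checks out, so Positive. 72: 72 is even, 72 ≥ 34 — checks out, so Positive.

Negative, Negative, Positive, Positive, Positive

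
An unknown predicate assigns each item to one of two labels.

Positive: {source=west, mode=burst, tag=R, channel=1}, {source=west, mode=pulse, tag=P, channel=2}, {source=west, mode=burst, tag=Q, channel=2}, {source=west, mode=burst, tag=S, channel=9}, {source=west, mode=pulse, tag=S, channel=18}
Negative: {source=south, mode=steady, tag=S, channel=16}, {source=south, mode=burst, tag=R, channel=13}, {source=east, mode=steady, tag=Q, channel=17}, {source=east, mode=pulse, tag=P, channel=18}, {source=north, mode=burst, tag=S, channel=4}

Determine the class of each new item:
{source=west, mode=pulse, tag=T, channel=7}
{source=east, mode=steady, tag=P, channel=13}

The common property of the 'Positive' items is: source is west. No 'Negative' item has it.
{source=west, mode=pulse, tag=T, channel=7}: source is west — satisfies this, so Positive.
{source=east, mode=steady, tag=P, channel=13}: source is east — doesn't qualify, so Negative.

Positive, Negative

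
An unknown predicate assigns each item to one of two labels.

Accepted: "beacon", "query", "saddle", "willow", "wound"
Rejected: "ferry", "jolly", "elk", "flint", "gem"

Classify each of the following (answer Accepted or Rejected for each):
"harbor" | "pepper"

Accepted, Accepted

All 'Accepted' examples share one property — has ≥ 2 vowels — and every 'Rejected' example lacks it.
"harbor": 2 vowels, matches → Accepted. "pepper": 2 vowels, matches → Accepted.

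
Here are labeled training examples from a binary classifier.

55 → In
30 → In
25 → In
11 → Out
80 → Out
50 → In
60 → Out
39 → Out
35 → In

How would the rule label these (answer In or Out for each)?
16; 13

Out, Out

The rule appears to be: multiple of 5 AND at most 55.
16: 16 = 5·3 + 1, 16 ≤ 55 — fails this test, so Out. 13: 13 = 5·2 + 3, 13 ≤ 55 — fails this test, so Out.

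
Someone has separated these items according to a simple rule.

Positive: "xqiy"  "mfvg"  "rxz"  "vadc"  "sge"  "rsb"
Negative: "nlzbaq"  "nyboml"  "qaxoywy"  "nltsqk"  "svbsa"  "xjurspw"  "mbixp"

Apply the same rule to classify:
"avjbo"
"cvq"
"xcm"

Negative, Positive, Positive

Rule: length ≤ 4. This holds for each 'Positive' example and fails for each 'Negative' one.
Negative: "avjbo", since length 5.
Positive: "cvq", since length 3.
Positive: "xcm", since length 3.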